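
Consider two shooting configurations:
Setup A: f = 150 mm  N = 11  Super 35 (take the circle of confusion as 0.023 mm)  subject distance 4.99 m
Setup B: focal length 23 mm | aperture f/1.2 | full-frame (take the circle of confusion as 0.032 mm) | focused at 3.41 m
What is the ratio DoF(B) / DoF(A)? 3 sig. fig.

Setup A: H = 150²/(11×0.023) + 150 ≈ 89082.8 mm; DoF = Df − Dn = 5277.20 − 4732.45 ≈ 544.75 mm.
Setup B: H = 23²/(1.2×0.032) + 23 ≈ 13799.0 mm; DoF = Df − Dn = 4521.7 − 2737.1 ≈ 1784.6 mm.
Ratio = 1784.6 / 544.75 ≈ 3.28.

3.28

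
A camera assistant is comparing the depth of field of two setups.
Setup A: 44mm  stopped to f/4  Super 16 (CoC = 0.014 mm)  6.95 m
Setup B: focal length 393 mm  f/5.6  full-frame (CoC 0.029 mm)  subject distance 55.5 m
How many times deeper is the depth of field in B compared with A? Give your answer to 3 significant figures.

Setup A: H = 44²/(4×0.014) + 44 ≈ 34615.4 mm; DoF = Df − Dn = 8684.9 − 5792.8 ≈ 2892.1 mm.
Setup B: H = 393²/(5.6×0.029) + 393 ≈ 951433.6 mm; DoF = Df − Dn = 58913.7 − 52460.2 ≈ 6453.5 mm.
Ratio = 6453.5 / 2892.1 ≈ 2.23.

2.23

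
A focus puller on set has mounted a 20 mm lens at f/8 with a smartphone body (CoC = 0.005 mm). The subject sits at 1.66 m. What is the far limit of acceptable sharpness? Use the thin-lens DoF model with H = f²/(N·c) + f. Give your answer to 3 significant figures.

Hyperfocal distance H = f²/(N·c) + f = 20²/(8 × 0.005) + 20 = 400/0.04 + 20 ≈ 10020.0 mm ≈ 10.02 m.
Far limit Df = s·(H − f)/(H − s) = 1660 × (10020.0 − 20) / (10020.0 − 1660) = 1660 × 10000.0 / 8360.0 ≈ 1985.6 mm ≈ 1.99 m.

1.99 m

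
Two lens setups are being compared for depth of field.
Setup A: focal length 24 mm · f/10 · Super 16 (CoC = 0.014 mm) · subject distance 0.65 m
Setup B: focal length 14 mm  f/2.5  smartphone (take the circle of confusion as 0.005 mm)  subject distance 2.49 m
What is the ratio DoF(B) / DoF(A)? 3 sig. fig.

Setup A: H = 24²/(10×0.014) + 24 ≈ 4138.3 mm; DoF = Df − Dn = 766.65 − 564.16 ≈ 202.49 mm.
Setup B: H = 14²/(2.5×0.005) + 14 ≈ 15694.0 mm; DoF = Df − Dn = 2956.92 − 2150.43 ≈ 806.49 mm.
Ratio = 806.49 / 202.49 ≈ 3.98.

3.98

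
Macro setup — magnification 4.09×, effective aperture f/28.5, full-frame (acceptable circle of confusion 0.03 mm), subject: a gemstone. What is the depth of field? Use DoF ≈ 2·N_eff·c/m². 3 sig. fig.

0.102 mm

At magnification m, DoF ≈ 2·N_eff·c/m² = 2 × 28.5 × 0.03 / 4.09² = 1.71 / 16.73 ≈ 0.102 mm.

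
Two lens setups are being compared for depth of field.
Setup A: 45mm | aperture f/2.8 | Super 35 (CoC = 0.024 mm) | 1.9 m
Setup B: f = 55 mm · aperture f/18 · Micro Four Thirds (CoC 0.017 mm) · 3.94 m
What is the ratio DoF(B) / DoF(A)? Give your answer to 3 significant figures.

Setup A: H = 45²/(2.8×0.024) + 45 ≈ 30178.9 mm; DoF = Df − Dn = 2024.63 − 1789.82 ≈ 234.81 mm.
Setup B: H = 55²/(18×0.017) + 55 ≈ 9940.6 mm; DoF = Df − Dn = 6490.9 − 2828.4 ≈ 3662.5 mm.
Ratio = 3662.5 / 234.81 ≈ 15.6.

15.6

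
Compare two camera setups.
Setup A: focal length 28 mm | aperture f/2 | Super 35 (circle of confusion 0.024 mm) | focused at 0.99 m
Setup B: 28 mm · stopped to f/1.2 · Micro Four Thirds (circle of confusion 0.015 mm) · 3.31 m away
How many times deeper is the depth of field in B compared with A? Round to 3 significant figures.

4.29

Setup A: H = 28²/(2×0.024) + 28 ≈ 16361.3 mm; DoF = Df − Dn = 1051.96 − 934.93 ≈ 117.03 mm.
Setup B: H = 28²/(1.2×0.015) + 28 ≈ 43583.6 mm; DoF = Df − Dn = 3579.74 − 3078.06 ≈ 501.68 mm.
Ratio = 501.68 / 117.03 ≈ 4.29.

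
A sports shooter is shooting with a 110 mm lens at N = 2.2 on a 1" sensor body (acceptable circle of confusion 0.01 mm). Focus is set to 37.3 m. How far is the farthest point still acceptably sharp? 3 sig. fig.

40.0 m

Hyperfocal distance H = f²/(N·c) + f = 110²/(2.2 × 0.01) + 110 = 12100/0.022 + 110 ≈ 550110.0 mm ≈ 550.1 m.
Far limit Df = s·(H − f)/(H − s) = 37300 × (550110.0 − 110) / (550110.0 − 37300) = 37300 × 550000.0 / 512810.0 ≈ 40005 mm ≈ 40.0 m.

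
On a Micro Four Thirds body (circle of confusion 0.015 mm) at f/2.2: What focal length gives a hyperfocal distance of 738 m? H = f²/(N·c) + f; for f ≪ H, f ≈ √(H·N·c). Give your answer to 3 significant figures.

From H = f²/(N·c) + f, with f ≪ H: f ≈ √(H·N·c) = √(738000 × 2.2 × 0.015) = √24354 ≈ 156.1 mm.
The +f correction barely moves this — solving exactly, f² + N·c·f − N·c·H = 0 ⇒ f = (−N·c + √((N·c)² + 4·N·c·H))/2 = (−0.033 + √97416)/2 ≈ 156.04 mm, so f ≈ 156 mm.

156 mm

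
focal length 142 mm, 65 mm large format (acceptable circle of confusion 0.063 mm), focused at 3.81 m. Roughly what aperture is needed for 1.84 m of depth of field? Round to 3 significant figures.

Write h = H − f = f²/(N·c). The thin-lens limits are Dn = s·h/(h + (s−f)) and Df = s·h/(h − (s−f)), so DoF = Df − Dn = 2·s·(s−f)·h / (h² − (s−f)²).
That is a quadratic in h: DoF·h² − 2·s·(s−f)·h − DoF·(s−f)² = 0 ⇒ h = (s−f)·(s + √(s² + DoF²)) / DoF = 3668 × (3810 + √(3810² + 1840²)) / 1840 = 3668 × (3810 + 4231.04) / 1840 ≈ 16030 mm.
Then N = f²/(c·h) = 142² / (0.063 × 16030) = 20164 / 1009.9 ≈ 20.

f/20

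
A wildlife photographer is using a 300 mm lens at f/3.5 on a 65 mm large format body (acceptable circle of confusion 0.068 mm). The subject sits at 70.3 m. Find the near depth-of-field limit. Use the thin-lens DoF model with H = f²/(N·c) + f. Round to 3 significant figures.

59.3 m

Hyperfocal distance H = f²/(N·c) + f = 300²/(3.5 × 0.068) + 300 = 90000/0.238 + 300 ≈ 378451.3 mm ≈ 378.5 m.
Near limit Dn = s·(H − f)/(H + s − 2f) = 70300 × (378451.3 − 300) / (378451.3 + 70300 − 2 × 300) = 70300 × 378151.3 / 448151.3 ≈ 59319 mm ≈ 59.3 m.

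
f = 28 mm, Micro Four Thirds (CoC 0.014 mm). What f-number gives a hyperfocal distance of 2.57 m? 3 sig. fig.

f/22

Rearrange H = f²/(N·c) + f for N: N = f² / ((H − f)·c).
N = 28² / ((2570 − 28) × 0.014) = 784 / 35.59 ≈ 22.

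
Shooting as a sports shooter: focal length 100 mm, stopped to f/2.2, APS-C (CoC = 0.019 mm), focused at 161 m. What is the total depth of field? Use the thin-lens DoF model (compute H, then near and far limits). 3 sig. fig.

395 m

Hyperfocal distance H = f²/(N·c) + f = 100²/(2.2 × 0.019) + 100 = 10000/0.0418 + 100 ≈ 239334.4 mm ≈ 239.3 m.
Near limit Dn = s·(H − f)/(H + s − 2f) = 161000 × (239334.4 − 100) / (239334.4 + 161000 − 2 × 100) = 161000 × 239234.4 / 400134.4 ≈ 96260 mm.
Far limit Df = s·(H − f)/(H − s) = 161000 × (239334.4 − 100) / (239334.4 − 161000) = 161000 × 239234.4 / 78334.4 ≈ 491696 mm.
Depth of field = Df − Dn = 491696 − 96260 ≈ 395436 mm ≈ 395 m.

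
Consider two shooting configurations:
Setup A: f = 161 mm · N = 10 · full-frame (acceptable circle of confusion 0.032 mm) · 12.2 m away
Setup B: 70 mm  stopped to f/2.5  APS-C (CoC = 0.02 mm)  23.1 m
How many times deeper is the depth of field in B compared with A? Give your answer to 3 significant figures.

Setup A: H = 161²/(10×0.032) + 161 ≈ 81164.1 mm; DoF = Df − Dn = 14329.7 − 10621.4 ≈ 3708.3 mm.
Setup B: H = 70²/(2.5×0.02) + 70 ≈ 98070.0 mm; DoF = Df − Dn = 30196 − 18704 ≈ 11492 mm.
Ratio = 11492 / 3708.3 ≈ 3.10.

3.10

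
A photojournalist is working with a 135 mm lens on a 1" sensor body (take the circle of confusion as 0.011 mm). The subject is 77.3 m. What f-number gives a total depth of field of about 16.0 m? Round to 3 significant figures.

f/2.20

Write h = H − f = f²/(N·c). The thin-lens limits are Dn = s·h/(h + (s−f)) and Df = s·h/(h − (s−f)), so DoF = Df − Dn = 2·s·(s−f)·h / (h² − (s−f)²).
That is a quadratic in h: DoF·h² − 2·s·(s−f)·h − DoF·(s−f)² = 0 ⇒ h = (s−f)·(s + √(s² + DoF²)) / DoF = 77165 × (77300 + √(77300² + 16000²)) / 16000 = 77165 × (77300 + 78938.5) / 16000 ≈ 753509 mm.
Then N = f²/(c·h) = 135² / (0.011 × 753509) = 18225 / 8288.6 ≈ 2.20.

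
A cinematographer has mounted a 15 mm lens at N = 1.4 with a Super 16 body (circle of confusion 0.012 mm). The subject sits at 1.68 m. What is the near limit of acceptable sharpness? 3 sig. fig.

1.49 m

Hyperfocal distance H = f²/(N·c) + f = 15²/(1.4 × 0.012) + 15 = 225/0.0168 + 15 ≈ 13407.9 mm ≈ 13.41 m.
Near limit Dn = s·(H − f)/(H + s − 2f) = 1680 × (13407.9 − 15) / (13407.9 + 1680 − 2 × 15) = 1680 × 13392.9 / 15057.9 ≈ 1494.2 mm ≈ 1.49 m.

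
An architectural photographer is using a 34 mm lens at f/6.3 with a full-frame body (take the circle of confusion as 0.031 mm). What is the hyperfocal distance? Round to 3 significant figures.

Hyperfocal distance H = f²/(N·c) + f = 34²/(6.3 × 0.031) + 34 = 1156/0.1953 + 34 ≈ 5953.1 mm ≈ 5.95 m.

5.95 m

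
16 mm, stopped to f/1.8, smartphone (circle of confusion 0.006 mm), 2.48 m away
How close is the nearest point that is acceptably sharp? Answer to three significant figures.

Hyperfocal distance H = f²/(N·c) + f = 16²/(1.8 × 0.006) + 16 = 256/0.0108 + 16 ≈ 23719.7 mm ≈ 23.72 m.
Near limit Dn = s·(H − f)/(H + s − 2f) = 2480 × (23719.7 − 16) / (23719.7 + 2480 − 2 × 16) = 2480 × 23703.7 / 26167.7 ≈ 2246.5 mm ≈ 2.25 m.

2.25 m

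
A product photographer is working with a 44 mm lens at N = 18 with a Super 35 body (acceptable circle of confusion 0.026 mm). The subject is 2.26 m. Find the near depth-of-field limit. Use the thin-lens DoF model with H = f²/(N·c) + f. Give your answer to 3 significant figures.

Hyperfocal distance H = f²/(N·c) + f = 44²/(18 × 0.026) + 44 = 1936/0.468 + 44 ≈ 4180.8 mm ≈ 4.181 m.
Near limit Dn = s·(H − f)/(H + s − 2f) = 2260 × (4180.8 − 44) / (4180.8 + 2260 − 2 × 44) = 2260 × 4136.8 / 6352.8 ≈ 1471.7 mm ≈ 1.47 m.

1.47 m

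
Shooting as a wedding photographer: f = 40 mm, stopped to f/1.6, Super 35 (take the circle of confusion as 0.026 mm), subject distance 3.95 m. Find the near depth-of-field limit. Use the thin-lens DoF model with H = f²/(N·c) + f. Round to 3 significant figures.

Hyperfocal distance H = f²/(N·c) + f = 40²/(1.6 × 0.026) + 40 = 1600/0.0416 + 40 ≈ 38501.5 mm ≈ 38.50 m.
Near limit Dn = s·(H − f)/(H + s − 2f) = 3950 × (38501.5 − 40) / (38501.5 + 3950 − 2 × 40) = 3950 × 38461.5 / 42371.5 ≈ 3585.5 mm ≈ 3.59 m.

3.59 m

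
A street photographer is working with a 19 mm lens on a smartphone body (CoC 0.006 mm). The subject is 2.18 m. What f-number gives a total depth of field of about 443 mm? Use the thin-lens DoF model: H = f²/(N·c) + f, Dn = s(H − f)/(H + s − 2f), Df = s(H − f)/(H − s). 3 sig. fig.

Write h = H − f = f²/(N·c). The thin-lens limits are Dn = s·h/(h + (s−f)) and Df = s·h/(h − (s−f)), so DoF = Df − Dn = 2·s·(s−f)·h / (h² − (s−f)²).
That is a quadratic in h: DoF·h² − 2·s·(s−f)·h − DoF·(s−f)² = 0 ⇒ h = (s−f)·(s + √(s² + DoF²)) / DoF = 2161 × (2180 + √(2180² + 443²)) / 443 = 2161 × (2180 + 2224.56) / 443 ≈ 21486 mm.
Then N = f²/(c·h) = 19² / (0.006 × 21486) = 361 / 128.92 ≈ 2.80.

f/2.80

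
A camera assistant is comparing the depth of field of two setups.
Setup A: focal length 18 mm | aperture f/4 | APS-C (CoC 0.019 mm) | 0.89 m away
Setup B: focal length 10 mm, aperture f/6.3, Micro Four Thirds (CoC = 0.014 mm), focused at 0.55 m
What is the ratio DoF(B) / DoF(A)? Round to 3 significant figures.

1.78

Setup A: H = 18²/(4×0.019) + 18 ≈ 4281.2 mm; DoF = Df − Dn = 1118.85 − 738.87 ≈ 379.98 mm.
Setup B: H = 10²/(6.3×0.014) + 10 ≈ 1143.8 mm; DoF = Df − Dn = 1050.18 − 372.56 ≈ 677.62 mm.
Ratio = 677.62 / 379.98 ≈ 1.78.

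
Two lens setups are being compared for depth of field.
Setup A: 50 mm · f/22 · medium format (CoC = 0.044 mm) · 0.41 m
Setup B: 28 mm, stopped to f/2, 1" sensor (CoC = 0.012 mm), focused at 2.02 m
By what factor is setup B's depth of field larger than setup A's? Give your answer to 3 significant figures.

Setup A: H = 50²/(22×0.044) + 50 ≈ 2632.6 mm; DoF = Df − Dn = 476.41 − 359.84 ≈ 116.57 mm.
Setup B: H = 28²/(2×0.012) + 28 ≈ 32694.7 mm; DoF = Df − Dn = 2151.18 − 1903.90 ≈ 247.28 mm.
Ratio = 247.28 / 116.57 ≈ 2.12.

2.12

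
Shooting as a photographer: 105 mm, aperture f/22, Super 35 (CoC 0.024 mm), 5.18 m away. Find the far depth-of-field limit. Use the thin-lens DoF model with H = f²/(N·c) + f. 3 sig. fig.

Hyperfocal distance H = f²/(N·c) + f = 105²/(22 × 0.024) + 105 = 11025/0.528 + 105 ≈ 20985.7 mm ≈ 20.99 m.
Far limit Df = s·(H − f)/(H − s) = 5180 × (20985.7 − 105) / (20985.7 − 5180) = 5180 × 20880.7 / 15805.7 ≈ 6843.2 mm ≈ 6.84 m.

6.84 m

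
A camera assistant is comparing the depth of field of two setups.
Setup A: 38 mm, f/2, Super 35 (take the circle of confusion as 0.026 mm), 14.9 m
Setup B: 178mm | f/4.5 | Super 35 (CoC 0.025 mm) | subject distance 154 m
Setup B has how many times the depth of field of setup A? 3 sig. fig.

10.7

Setup A: H = 38²/(2×0.026) + 38 ≈ 27807.2 mm; DoF = Df − Dn = 32057 − 9706 ≈ 22351 mm.
Setup B: H = 178²/(4.5×0.025) + 178 ≈ 281813.6 mm; DoF = Df − Dn = 339337 − 99601 ≈ 239736 mm.
Ratio = 239736 / 22351 ≈ 10.7.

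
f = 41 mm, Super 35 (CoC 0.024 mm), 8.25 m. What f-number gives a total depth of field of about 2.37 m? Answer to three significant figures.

Write h = H − f = f²/(N·c). The thin-lens limits are Dn = s·h/(h + (s−f)) and Df = s·h/(h − (s−f)), so DoF = Df − Dn = 2·s·(s−f)·h / (h² − (s−f)²).
That is a quadratic in h: DoF·h² − 2·s·(s−f)·h − DoF·(s−f)² = 0 ⇒ h = (s−f)·(s + √(s² + DoF²)) / DoF = 8209 × (8250 + √(8250² + 2370²)) / 2370 = 8209 × (8250 + 8583.67) / 2370 ≈ 58307 mm.
Then N = f²/(c·h) = 41² / (0.024 × 58307) = 1681 / 1399.4 ≈ 1.20.

f/1.20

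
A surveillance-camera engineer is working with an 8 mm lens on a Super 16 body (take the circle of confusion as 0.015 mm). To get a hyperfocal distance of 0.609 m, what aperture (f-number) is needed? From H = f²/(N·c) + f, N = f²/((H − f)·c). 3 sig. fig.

f/7.10

Rearrange H = f²/(N·c) + f for N: N = f² / ((H − f)·c).
N = 8² / ((609 − 8) × 0.015) = 64 / 9.015 ≈ 7.10.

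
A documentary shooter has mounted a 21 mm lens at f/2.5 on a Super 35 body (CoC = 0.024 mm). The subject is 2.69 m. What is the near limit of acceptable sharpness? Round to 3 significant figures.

1.97 m

Hyperfocal distance H = f²/(N·c) + f = 21²/(2.5 × 0.024) + 21 = 441/0.06 + 21 ≈ 7371.0 mm ≈ 7.371 m.
Near limit Dn = s·(H − f)/(H + s − 2f) = 2690 × (7371.0 − 21) / (7371.0 + 2690 − 2 × 21) = 2690 × 7350.0 / 10019.0 ≈ 1973.4 mm ≈ 1.97 m.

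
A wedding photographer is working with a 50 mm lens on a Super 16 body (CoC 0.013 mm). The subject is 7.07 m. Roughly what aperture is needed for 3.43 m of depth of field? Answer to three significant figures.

f/6.29

Write h = H − f = f²/(N·c). The thin-lens limits are Dn = s·h/(h + (s−f)) and Df = s·h/(h − (s−f)), so DoF = Df − Dn = 2·s·(s−f)·h / (h² − (s−f)²).
That is a quadratic in h: DoF·h² − 2·s·(s−f)·h − DoF·(s−f)² = 0 ⇒ h = (s−f)·(s + √(s² + DoF²)) / DoF = 7020 × (7070 + √(7070² + 3430²)) / 3430 = 7020 × (7070 + 7858.10) / 3430 ≈ 30553 mm.
Then N = f²/(c·h) = 50² / (0.013 × 30553) = 2500 / 397.18 ≈ 6.29.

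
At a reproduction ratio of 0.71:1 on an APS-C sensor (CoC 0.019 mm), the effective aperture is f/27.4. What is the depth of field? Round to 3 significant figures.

At magnification m, DoF ≈ 2·N_eff·c/m² = 2 × 27.4 × 0.019 / 0.71² = 1.041 / 0.5041 ≈ 2.07 mm.

2.07 mm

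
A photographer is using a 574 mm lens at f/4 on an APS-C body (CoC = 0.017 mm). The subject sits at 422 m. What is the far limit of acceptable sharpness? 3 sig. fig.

462 m

Hyperfocal distance H = f²/(N·c) + f = 574²/(4 × 0.017) + 574 = 329476/0.068 + 574 ≈ 4845809.3 mm ≈ 4846 m.
Far limit Df = s·(H − f)/(H − s) = 422000 × (4845809.3 − 574) / (4845809.3 − 422000) = 422000 × 4845235.3 / 4423809.3 ≈ 462201 mm ≈ 462 m.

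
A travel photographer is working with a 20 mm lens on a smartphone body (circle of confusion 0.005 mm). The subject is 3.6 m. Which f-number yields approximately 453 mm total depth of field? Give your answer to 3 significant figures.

f/1.40

Write h = H − f = f²/(N·c). The thin-lens limits are Dn = s·h/(h + (s−f)) and Df = s·h/(h − (s−f)), so DoF = Df − Dn = 2·s·(s−f)·h / (h² − (s−f)²).
That is a quadratic in h: DoF·h² − 2·s·(s−f)·h − DoF·(s−f)² = 0 ⇒ h = (s−f)·(s + √(s² + DoF²)) / DoF = 3580 × (3600 + √(3600² + 453²)) / 453 = 3580 × (3600 + 3628.39) / 453 ≈ 57125 mm.
Then N = f²/(c·h) = 20² / (0.005 × 57125) = 400 / 285.63 ≈ 1.40.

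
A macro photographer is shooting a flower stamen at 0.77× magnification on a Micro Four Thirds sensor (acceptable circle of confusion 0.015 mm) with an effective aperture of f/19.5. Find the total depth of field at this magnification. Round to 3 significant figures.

0.987 mm

At magnification m, DoF ≈ 2·N_eff·c/m² = 2 × 19.5 × 0.015 / 0.77² = 0.585 / 0.5929 ≈ 0.987 mm.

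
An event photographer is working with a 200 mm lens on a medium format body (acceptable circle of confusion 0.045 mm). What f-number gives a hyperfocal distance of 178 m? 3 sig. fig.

Rearrange H = f²/(N·c) + f for N: N = f² / ((H − f)·c).
N = 200² / ((178000 − 200) × 0.045) = 40000 / 8001 ≈ 5.

f/5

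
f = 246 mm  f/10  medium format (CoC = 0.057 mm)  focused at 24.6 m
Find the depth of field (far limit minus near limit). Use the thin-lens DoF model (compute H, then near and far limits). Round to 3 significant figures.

11.9 m

Hyperfocal distance H = f²/(N·c) + f = 246²/(10 × 0.057) + 246 = 60516/0.57 + 246 ≈ 106414.4 mm ≈ 106.4 m.
Near limit Dn = s·(H − f)/(H + s − 2f) = 24600 × (106414.4 − 246) / (106414.4 + 24600 − 2 × 246) = 24600 × 106168.4 / 130522.4 ≈ 20010 mm.
Far limit Df = s·(H − f)/(H − s) = 24600 × (106414.4 − 246) / (106414.4 − 24600) = 24600 × 106168.4 / 81814.4 ≈ 31923 mm.
Depth of field = Df − Dn = 31923 − 20010 ≈ 11913 mm ≈ 11.9 m.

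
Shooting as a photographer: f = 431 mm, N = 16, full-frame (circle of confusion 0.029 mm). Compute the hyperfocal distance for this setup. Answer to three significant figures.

Hyperfocal distance H = f²/(N·c) + f = 431²/(16 × 0.029) + 431 = 185761/0.464 + 431 ≈ 400778.0 mm ≈ 401 m.

401 m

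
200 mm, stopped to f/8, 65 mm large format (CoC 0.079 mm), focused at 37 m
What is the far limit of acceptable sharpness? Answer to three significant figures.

Hyperfocal distance H = f²/(N·c) + f = 200²/(8 × 0.079) + 200 = 40000/0.632 + 200 ≈ 63491.1 mm ≈ 63.49 m.
Far limit Df = s·(H − f)/(H − s) = 37000 × (63491.1 − 200) / (63491.1 − 37000) = 37000 × 63291.1 / 26491.1 ≈ 88398 mm ≈ 88.4 m.

88.4 m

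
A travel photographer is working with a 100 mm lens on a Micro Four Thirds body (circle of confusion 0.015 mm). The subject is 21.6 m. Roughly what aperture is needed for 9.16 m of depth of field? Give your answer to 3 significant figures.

f/6.30

Write h = H − f = f²/(N·c). The thin-lens limits are Dn = s·h/(h + (s−f)) and Df = s·h/(h − (s−f)), so DoF = Df − Dn = 2·s·(s−f)·h / (h² − (s−f)²).
That is a quadratic in h: DoF·h² − 2·s·(s−f)·h − DoF·(s−f)² = 0 ⇒ h = (s−f)·(s + √(s² + DoF²)) / DoF = 21500 × (21600 + √(21600² + 9160²)) / 9160 = 21500 × (21600 + 23462.0) / 9160 ≈ 105768 mm.
Then N = f²/(c·h) = 100² / (0.015 × 105768) = 10000 / 1586.5 ≈ 6.30.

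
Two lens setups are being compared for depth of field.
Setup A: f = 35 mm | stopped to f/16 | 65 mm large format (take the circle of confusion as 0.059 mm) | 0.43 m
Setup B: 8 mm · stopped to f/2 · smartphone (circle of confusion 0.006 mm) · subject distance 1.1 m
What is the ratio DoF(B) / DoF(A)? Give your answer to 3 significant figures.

Setup A: H = 35²/(16×0.059) + 35 ≈ 1332.7 mm; DoF = Df − Dn = 618.16 − 329.66 ≈ 288.50 mm.
Setup B: H = 8²/(2×0.006) + 8 ≈ 5341.3 mm; DoF = Df − Dn = 1383.21 − 913.05 ≈ 470.16 mm.
Ratio = 470.16 / 288.50 ≈ 1.63.

1.63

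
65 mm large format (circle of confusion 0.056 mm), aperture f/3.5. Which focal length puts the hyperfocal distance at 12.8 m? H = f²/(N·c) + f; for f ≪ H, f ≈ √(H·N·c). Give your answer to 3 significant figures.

50.0 mm

From H = f²/(N·c) + f, with f ≪ H: f ≈ √(H·N·c) = √(12800 × 3.5 × 0.056) = √2508.8 ≈ 50.09 mm.
Exact: f² + N·c·f − N·c·H = 0 ⇒ f = (−N·c + √((N·c)² + 4·N·c·H))/2 = (−0.196 + √10035)/2 ≈ 49.990 mm ≈ 50.0 mm.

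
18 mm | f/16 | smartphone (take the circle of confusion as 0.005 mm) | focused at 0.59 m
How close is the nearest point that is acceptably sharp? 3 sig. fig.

Hyperfocal distance H = f²/(N·c) + f = 18²/(16 × 0.005) + 18 = 324/0.08 + 18 ≈ 4068.0 mm ≈ 4.068 m.
Near limit Dn = s·(H − f)/(H + s − 2f) = 590 × (4068.0 − 18) / (4068.0 + 590 − 2 × 18) = 590 × 4050.0 / 4622.0 ≈ 516.98 mm ≈ 0.517 m.

0.517 m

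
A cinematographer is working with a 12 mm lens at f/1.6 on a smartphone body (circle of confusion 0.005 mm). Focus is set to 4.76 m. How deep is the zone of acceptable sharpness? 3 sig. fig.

2.70 m

Hyperfocal distance H = f²/(N·c) + f = 12²/(1.6 × 0.005) + 12 = 144/0.008 + 12 ≈ 18012.0 mm ≈ 18.01 m.
Near limit Dn = s·(H − f)/(H + s − 2f) = 4760 × (18012.0 − 12) / (18012.0 + 4760 − 2 × 12) = 4760 × 18000.0 / 22748.0 ≈ 3766.5 mm.
Far limit Df = s·(H − f)/(H − s) = 4760 × (18012.0 − 12) / (18012.0 − 4760) = 4760 × 18000.0 / 13252.0 ≈ 6465.4 mm.
Depth of field = Df − Dn = 6465.4 − 3766.5 ≈ 2698.9 mm ≈ 2.70 m.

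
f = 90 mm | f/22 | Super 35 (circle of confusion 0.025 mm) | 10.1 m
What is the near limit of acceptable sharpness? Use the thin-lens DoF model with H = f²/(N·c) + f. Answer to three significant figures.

6.01 m

Hyperfocal distance H = f²/(N·c) + f = 90²/(22 × 0.025) + 90 = 8100/0.55 + 90 ≈ 14817.3 mm ≈ 14.82 m.
Near limit Dn = s·(H − f)/(H + s − 2f) = 10100 × (14817.3 − 90) / (14817.3 + 10100 − 2 × 90) = 10100 × 14727.3 / 24737.3 ≈ 6013.0 mm ≈ 6.01 m.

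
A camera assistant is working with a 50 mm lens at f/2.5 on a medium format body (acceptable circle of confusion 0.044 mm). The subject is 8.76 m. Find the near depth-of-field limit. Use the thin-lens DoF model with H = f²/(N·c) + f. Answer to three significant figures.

6.33 m

Hyperfocal distance H = f²/(N·c) + f = 50²/(2.5 × 0.044) + 50 = 2500/0.11 + 50 ≈ 22777.3 mm ≈ 22.78 m.
Near limit Dn = s·(H − f)/(H + s − 2f) = 8760 × (22777.3 − 50) / (22777.3 + 8760 − 2 × 50) = 8760 × 22727.3 / 31437.3 ≈ 6333.0 mm ≈ 6.33 m.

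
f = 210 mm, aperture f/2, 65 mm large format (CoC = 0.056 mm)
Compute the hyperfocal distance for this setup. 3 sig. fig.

394 m

Hyperfocal distance H = f²/(N·c) + f = 210²/(2 × 0.056) + 210 = 44100/0.112 + 210 ≈ 393960.0 mm ≈ 394 m.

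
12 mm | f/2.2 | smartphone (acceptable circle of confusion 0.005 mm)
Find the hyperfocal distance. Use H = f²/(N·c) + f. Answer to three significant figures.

Hyperfocal distance H = f²/(N·c) + f = 12²/(2.2 × 0.005) + 12 = 144/0.011 + 12 ≈ 13102.9 mm ≈ 13.1 m.

13.1 m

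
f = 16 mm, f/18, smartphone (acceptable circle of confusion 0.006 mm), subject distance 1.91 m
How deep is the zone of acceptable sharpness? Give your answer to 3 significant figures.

Hyperfocal distance H = f²/(N·c) + f = 16²/(18 × 0.006) + 16 = 256/0.108 + 16 ≈ 2386.4 mm ≈ 2.386 m.
Near limit Dn = s·(H − f)/(H + s − 2f) = 1910 × (2386.4 − 16) / (2386.4 + 1910 − 2 × 16) = 1910 × 2370.4 / 4264.4 ≈ 1061.7 mm.
Far limit Df = s·(H − f)/(H − s) = 1910 × (2386.4 − 16) / (2386.4 − 1910) = 1910 × 2370.4 / 476.4 ≈ 9504.0 mm.
Depth of field = Df − Dn = 9504.0 − 1061.7 ≈ 8442.3 mm ≈ 8.44 m.

8.44 m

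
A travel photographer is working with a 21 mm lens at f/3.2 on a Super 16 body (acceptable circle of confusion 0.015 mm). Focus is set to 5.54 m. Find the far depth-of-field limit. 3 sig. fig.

Hyperfocal distance H = f²/(N·c) + f = 21²/(3.2 × 0.015) + 21 = 441/0.048 + 21 ≈ 9208.5 mm ≈ 9.209 m.
Far limit Df = s·(H − f)/(H − s) = 5540 × (9208.5 − 21) / (9208.5 − 5540) = 5540 × 9187.5 / 3668.5 ≈ 13875 mm ≈ 13.9 m.

13.9 m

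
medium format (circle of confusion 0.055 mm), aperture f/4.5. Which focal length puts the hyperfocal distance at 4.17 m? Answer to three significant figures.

From H = f²/(N·c) + f, with f ≪ H: f ≈ √(H·N·c) = √(4170 × 4.5 × 0.055) = √1032.1 ≈ 32.13 mm.
Exact: f² + N·c·f − N·c·H = 0 ⇒ f = (−N·c + √((N·c)² + 4·N·c·H))/2 = (−0.2475 + √4128.4)/2 ≈ 32.002 mm ≈ 32.0 mm.

32.0 mm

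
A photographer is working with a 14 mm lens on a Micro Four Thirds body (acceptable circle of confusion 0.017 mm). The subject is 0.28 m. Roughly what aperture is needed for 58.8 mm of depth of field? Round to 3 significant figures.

f/4.50

Write h = H − f = f²/(N·c). The thin-lens limits are Dn = s·h/(h + (s−f)) and Df = s·h/(h − (s−f)), so DoF = Df − Dn = 2·s·(s−f)·h / (h² − (s−f)²).
That is a quadratic in h: DoF·h² − 2·s·(s−f)·h − DoF·(s−f)² = 0 ⇒ h = (s−f)·(s + √(s² + DoF²)) / DoF = 266 × (280 + √(280² + 58.8²)) / 58.8 = 266 × (280 + 286.107) / 58.8 ≈ 2561.0 mm.
Then N = f²/(c·h) = 14² / (0.017 × 2561.0) = 196 / 43.536 ≈ 4.50.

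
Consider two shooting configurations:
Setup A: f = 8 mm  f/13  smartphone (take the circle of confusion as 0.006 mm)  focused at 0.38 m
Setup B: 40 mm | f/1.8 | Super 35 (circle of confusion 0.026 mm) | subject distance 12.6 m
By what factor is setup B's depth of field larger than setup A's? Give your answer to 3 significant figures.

Setup A: H = 8²/(13×0.006) + 8 ≈ 828.5 mm; DoF = Df − Dn = 695.17 − 261.46 ≈ 433.71 mm.
Setup B: H = 40²/(1.8×0.026) + 40 ≈ 34228.0 mm; DoF = Df − Dn = 19917 − 9215 ≈ 10702 mm.
Ratio = 10702 / 433.71 ≈ 24.7.

24.7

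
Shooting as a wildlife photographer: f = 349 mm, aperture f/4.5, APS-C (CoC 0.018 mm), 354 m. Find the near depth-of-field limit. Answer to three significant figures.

Hyperfocal distance H = f²/(N·c) + f = 349²/(4.5 × 0.018) + 349 = 121801/0.081 + 349 ≈ 1504065.0 mm ≈ 1504 m.
Near limit Dn = s·(H − f)/(H + s − 2f) = 354000 × (1504065.0 − 349) / (1504065.0 + 354000 − 2 × 349) = 354000 × 1503716.0 / 1857367.0 ≈ 286597 mm ≈ 287 m.

287 m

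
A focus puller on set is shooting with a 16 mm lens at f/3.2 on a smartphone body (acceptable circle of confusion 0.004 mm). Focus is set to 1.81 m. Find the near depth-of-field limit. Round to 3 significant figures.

Hyperfocal distance H = f²/(N·c) + f = 16²/(3.2 × 0.004) + 16 = 256/0.0128 + 16 ≈ 20016.0 mm ≈ 20.02 m.
Near limit Dn = s·(H − f)/(H + s − 2f) = 1810 × (20016.0 − 16) / (20016.0 + 1810 − 2 × 16) = 1810 × 20000.0 / 21794.0 ≈ 1661.0 mm ≈ 1.66 m.

1.66 m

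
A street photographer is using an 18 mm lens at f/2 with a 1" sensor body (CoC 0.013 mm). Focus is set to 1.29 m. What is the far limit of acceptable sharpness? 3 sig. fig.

1.44 m

Hyperfocal distance H = f²/(N·c) + f = 18²/(2 × 0.013) + 18 = 324/0.026 + 18 ≈ 12479.5 mm ≈ 12.48 m.
Far limit Df = s·(H − f)/(H − s) = 1290 × (12479.5 − 18) / (12479.5 − 1290) = 1290 × 12461.5 / 11189.5 ≈ 1436.6 mm ≈ 1.44 m.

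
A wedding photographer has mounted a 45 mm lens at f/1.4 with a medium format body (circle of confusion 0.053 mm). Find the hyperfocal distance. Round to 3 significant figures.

Hyperfocal distance H = f²/(N·c) + f = 45²/(1.4 × 0.053) + 45 = 2025/0.0742 + 45 ≈ 27336.1 mm ≈ 27.3 m.

27.3 m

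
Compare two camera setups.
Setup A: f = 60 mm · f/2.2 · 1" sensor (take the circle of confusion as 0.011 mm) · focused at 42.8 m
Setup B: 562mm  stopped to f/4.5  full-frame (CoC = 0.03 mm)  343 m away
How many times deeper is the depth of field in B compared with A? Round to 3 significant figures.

Setup A: H = 60²/(2.2×0.011) + 60 ≈ 148820.3 mm; DoF = Df − Dn = 60054 − 33248 ≈ 26806 mm.
Setup B: H = 562²/(4.5×0.03) + 562 ≈ 2340147.2 mm; DoF = Df − Dn = 401812 − 299206 ≈ 102606 mm.
Ratio = 102606 / 26806 ≈ 3.83.

3.83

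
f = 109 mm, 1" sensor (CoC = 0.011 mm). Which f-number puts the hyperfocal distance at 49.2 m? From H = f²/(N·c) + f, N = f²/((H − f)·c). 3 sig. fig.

Rearrange H = f²/(N·c) + f for N: N = f² / ((H − f)·c).
N = 109² / ((49200 − 109) × 0.011) = 11881 / 540.0 ≈ 22.

f/22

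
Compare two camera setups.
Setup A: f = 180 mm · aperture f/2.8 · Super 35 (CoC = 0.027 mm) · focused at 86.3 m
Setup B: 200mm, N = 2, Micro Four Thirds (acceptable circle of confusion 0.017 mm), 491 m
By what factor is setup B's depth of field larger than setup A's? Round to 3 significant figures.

Setup A: H = 180²/(2.8×0.027) + 180 ≈ 428751.4 mm; DoF = Df − Dn = 108003 − 71860 ≈ 36143 mm.
Setup B: H = 200²/(2×0.017) + 200 ≈ 1176670.6 mm; DoF = Df − Dn = 842456 − 346463 ≈ 495993 mm.
Ratio = 495993 / 36143 ≈ 13.7.

13.7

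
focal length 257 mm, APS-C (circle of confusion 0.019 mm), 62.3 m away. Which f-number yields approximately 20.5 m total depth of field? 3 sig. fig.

Write h = H − f = f²/(N·c). The thin-lens limits are Dn = s·h/(h + (s−f)) and Df = s·h/(h − (s−f)), so DoF = Df − Dn = 2·s·(s−f)·h / (h² − (s−f)²).
That is a quadratic in h: DoF·h² − 2·s·(s−f)·h − DoF·(s−f)² = 0 ⇒ h = (s−f)·(s + √(s² + DoF²)) / DoF = 62043 × (62300 + √(62300² + 20500²)) / 20500 = 62043 × (62300 + 65586.1) / 20500 ≈ 387046 mm.
Then N = f²/(c·h) = 257² / (0.019 × 387046) = 66049 / 7353.9 ≈ 8.98.

f/8.98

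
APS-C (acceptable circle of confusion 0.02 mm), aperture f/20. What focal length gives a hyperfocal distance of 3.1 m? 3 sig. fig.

35.0 mm

From H = f²/(N·c) + f, with f ≪ H: f ≈ √(H·N·c) = √(3100 × 20 × 0.02) = √1240.0 ≈ 35.21 mm.
Exact: f² + N·c·f − N·c·H = 0 ⇒ f = (−N·c + √((N·c)² + 4·N·c·H))/2 = (−0.4 + √4960.2)/2 ≈ 35.014 mm ≈ 35.0 mm.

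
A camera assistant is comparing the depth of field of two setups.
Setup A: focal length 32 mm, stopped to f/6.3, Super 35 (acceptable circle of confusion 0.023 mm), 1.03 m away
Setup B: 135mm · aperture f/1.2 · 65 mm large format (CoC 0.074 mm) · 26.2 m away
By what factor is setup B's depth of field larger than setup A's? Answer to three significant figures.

22.8

Setup A: H = 32²/(6.3×0.023) + 32 ≈ 7098.9 mm; DoF = Df − Dn = 1199.38 − 902.54 ≈ 296.84 mm.
Setup B: H = 135²/(1.2×0.074) + 135 ≈ 205371.5 mm; DoF = Df − Dn = 30011.4 − 23247.6 ≈ 6763.8 mm.
Ratio = 6763.8 / 296.84 ≈ 22.8.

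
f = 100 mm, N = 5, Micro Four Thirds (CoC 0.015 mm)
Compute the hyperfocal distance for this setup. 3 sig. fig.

Hyperfocal distance H = f²/(N·c) + f = 100²/(5 × 0.015) + 100 = 10000/0.075 + 100 ≈ 133433.3 mm ≈ 133 m.

133 m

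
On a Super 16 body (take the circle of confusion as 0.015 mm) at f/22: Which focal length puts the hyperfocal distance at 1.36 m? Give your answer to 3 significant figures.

21.0 mm

From H = f²/(N·c) + f, with f ≪ H: f ≈ √(H·N·c) = √(1360 × 22 × 0.015) = √448.80 ≈ 21.18 mm.
Exact: f² + N·c·f − N·c·H = 0 ⇒ f = (−N·c + √((N·c)² + 4·N·c·H))/2 = (−0.33 + √1795.3)/2 ≈ 21.021 mm ≈ 21.0 mm.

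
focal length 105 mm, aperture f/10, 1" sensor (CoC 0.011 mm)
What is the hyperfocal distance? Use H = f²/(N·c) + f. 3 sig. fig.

100 m

Hyperfocal distance H = f²/(N·c) + f = 105²/(10 × 0.011) + 105 = 11025/0.11 + 105 ≈ 100332.3 mm ≈ 100 m.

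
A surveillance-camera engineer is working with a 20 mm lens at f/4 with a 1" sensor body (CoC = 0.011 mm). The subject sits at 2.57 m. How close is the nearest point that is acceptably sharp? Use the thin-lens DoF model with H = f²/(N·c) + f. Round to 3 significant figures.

Hyperfocal distance H = f²/(N·c) + f = 20²/(4 × 0.011) + 20 = 400/0.044 + 20 ≈ 9110.9 mm ≈ 9.111 m.
Near limit Dn = s·(H − f)/(H + s − 2f) = 2570 × (9110.9 − 20) / (9110.9 + 2570 − 2 × 20) = 2570 × 9090.9 / 11640.9 ≈ 2007.0 mm ≈ 2.01 m.

2.01 m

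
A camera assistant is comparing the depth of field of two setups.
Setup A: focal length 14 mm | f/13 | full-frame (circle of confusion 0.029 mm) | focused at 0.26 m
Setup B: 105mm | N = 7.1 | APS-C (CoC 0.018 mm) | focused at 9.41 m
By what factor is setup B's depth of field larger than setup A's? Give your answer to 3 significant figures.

Setup A: H = 14²/(13×0.029) + 14 ≈ 533.9 mm; DoF = Df − Dn = 493.52 − 176.49 ≈ 317.03 mm.
Setup B: H = 105²/(7.1×0.018) + 105 ≈ 86372.6 mm; DoF = Df − Dn = 10547.7 − 8493.8 ≈ 2053.9 mm.
Ratio = 2053.9 / 317.03 ≈ 6.48.

6.48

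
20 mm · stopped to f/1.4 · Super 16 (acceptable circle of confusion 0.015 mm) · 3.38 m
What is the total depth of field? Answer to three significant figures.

1.23 m

Hyperfocal distance H = f²/(N·c) + f = 20²/(1.4 × 0.015) + 20 = 400/0.021 + 20 ≈ 19067.6 mm ≈ 19.07 m.
Near limit Dn = s·(H − f)/(H + s − 2f) = 3380 × (19067.6 − 20) / (19067.6 + 3380 − 2 × 20) = 3380 × 19047.6 / 22407.6 ≈ 2873.2 mm.
Far limit Df = s·(H − f)/(H − s) = 3380 × (19067.6 − 20) / (19067.6 − 3380) = 3380 × 19047.6 / 15687.6 ≈ 4103.9 mm.
Depth of field = Df − Dn = 4103.9 − 2873.2 ≈ 1230.7 mm ≈ 1.23 m.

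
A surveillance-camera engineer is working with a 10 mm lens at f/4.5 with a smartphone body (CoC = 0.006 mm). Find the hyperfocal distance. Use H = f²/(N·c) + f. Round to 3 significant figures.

Hyperfocal distance H = f²/(N·c) + f = 10²/(4.5 × 0.006) + 10 = 100/0.027 + 10 ≈ 3713.7 mm ≈ 3.71 m.

3.71 m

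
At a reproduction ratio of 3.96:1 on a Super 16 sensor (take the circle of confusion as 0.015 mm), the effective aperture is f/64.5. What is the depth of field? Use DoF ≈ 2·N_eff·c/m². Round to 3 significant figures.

0.123 mm

At magnification m, DoF ≈ 2·N_eff·c/m² = 2 × 64.5 × 0.015 / 3.96² = 1.935 / 15.68 ≈ 0.123 mm.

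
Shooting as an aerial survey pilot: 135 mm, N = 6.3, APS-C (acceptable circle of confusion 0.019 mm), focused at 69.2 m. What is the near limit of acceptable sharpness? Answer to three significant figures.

Hyperfocal distance H = f²/(N·c) + f = 135²/(6.3 × 0.019) + 135 = 18225/0.1197 + 135 ≈ 152390.6 mm ≈ 152.4 m.
Near limit Dn = s·(H − f)/(H + s − 2f) = 69200 × (152390.6 − 135) / (152390.6 + 69200 − 2 × 135) = 69200 × 152255.6 / 221320.6 ≈ 47606 mm ≈ 47.6 m.

47.6 m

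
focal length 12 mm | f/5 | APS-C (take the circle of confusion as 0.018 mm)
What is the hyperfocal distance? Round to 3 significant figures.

Hyperfocal distance H = f²/(N·c) + f = 12²/(5 × 0.018) + 12 = 144/0.09 + 12 ≈ 1612.0 mm ≈ 1.61 m.

1.61 m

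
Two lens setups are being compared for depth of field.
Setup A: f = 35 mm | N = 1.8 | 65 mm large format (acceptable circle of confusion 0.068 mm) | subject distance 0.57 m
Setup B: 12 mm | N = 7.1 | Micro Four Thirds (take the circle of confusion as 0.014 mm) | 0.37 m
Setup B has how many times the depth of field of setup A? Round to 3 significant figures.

Setup A: H = 35²/(1.8×0.068) + 35 ≈ 10043.2 mm; DoF = Df − Dn = 602.191 − 541.076 ≈ 61.115 mm.
Setup B: H = 12²/(7.1×0.014) + 12 ≈ 1460.7 mm; DoF = Df − Dn = 491.45 − 296.68 ≈ 194.77 mm.
Ratio = 194.77 / 61.115 ≈ 3.19.

3.19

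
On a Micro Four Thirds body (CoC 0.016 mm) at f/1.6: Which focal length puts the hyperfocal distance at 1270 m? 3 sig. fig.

From H = f²/(N·c) + f, with f ≪ H: f ≈ √(H·N·c) = √(1270000 × 1.6 × 0.016) = √32512 ≈ 180.3 mm.
The +f correction barely moves this — solving exactly, f² + N·c·f − N·c·H = 0 ⇒ f = (−N·c + √((N·c)² + 4·N·c·H))/2 = (−0.0256 + √130048)/2 ≈ 180.30 mm, so f ≈ 180 mm.

180 mm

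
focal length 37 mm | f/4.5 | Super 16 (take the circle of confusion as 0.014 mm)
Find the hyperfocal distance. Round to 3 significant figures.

21.8 m

Hyperfocal distance H = f²/(N·c) + f = 37²/(4.5 × 0.014) + 37 = 1369/0.063 + 37 ≈ 21767.2 mm ≈ 21.8 m.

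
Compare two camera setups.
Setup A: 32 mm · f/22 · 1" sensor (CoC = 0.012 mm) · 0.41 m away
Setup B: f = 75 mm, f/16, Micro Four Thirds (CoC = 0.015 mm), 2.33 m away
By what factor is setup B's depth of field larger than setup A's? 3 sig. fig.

Setup A: H = 32²/(22×0.012) + 32 ≈ 3910.8 mm; DoF = Df − Dn = 454.270 − 373.592 ≈ 80.678 mm.
Setup B: H = 75²/(16×0.015) + 75 ≈ 23512.5 mm; DoF = Df − Dn = 2578.04 − 2125.50 ≈ 452.54 mm.
Ratio = 452.54 / 80.678 ≈ 5.61.

5.61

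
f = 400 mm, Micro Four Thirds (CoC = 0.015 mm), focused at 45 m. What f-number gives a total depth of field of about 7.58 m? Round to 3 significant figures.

Write h = H − f = f²/(N·c). The thin-lens limits are Dn = s·h/(h + (s−f)) and Df = s·h/(h − (s−f)), so DoF = Df − Dn = 2·s·(s−f)·h / (h² − (s−f)²).
That is a quadratic in h: DoF·h² − 2·s·(s−f)·h − DoF·(s−f)² = 0 ⇒ h = (s−f)·(s + √(s² + DoF²)) / DoF = 44600 × (45000 + √(45000² + 7580²)) / 7580 = 44600 × (45000 + 45633.9) / 7580 ≈ 533281 mm.
Then N = f²/(c·h) = 400² / (0.015 × 533281) = 160000 / 7999.2 ≈ 20.

f/20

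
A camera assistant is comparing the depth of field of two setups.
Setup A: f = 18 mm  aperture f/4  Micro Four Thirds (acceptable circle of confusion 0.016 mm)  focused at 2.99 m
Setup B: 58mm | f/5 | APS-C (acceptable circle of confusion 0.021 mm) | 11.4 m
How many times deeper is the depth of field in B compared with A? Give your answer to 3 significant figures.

1.72

Setup A: H = 18²/(4×0.016) + 18 ≈ 5080.5 mm; DoF = Df − Dn = 7240.8 − 1884.0 ≈ 5356.8 mm.
Setup B: H = 58²/(5×0.021) + 58 ≈ 32096.1 mm; DoF = Df − Dn = 17647.5 − 8419.4 ≈ 9228.1 mm.
Ratio = 9228.1 / 5356.8 ≈ 1.72.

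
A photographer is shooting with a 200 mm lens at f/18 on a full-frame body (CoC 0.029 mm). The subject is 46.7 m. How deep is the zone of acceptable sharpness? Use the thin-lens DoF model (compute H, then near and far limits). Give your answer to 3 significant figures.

89.7 m

Hyperfocal distance H = f²/(N·c) + f = 200²/(18 × 0.029) + 200 = 40000/0.522 + 200 ≈ 76828.4 mm ≈ 76.83 m.
Near limit Dn = s·(H − f)/(H + s − 2f) = 46700 × (76828.4 − 200) / (76828.4 + 46700 − 2 × 200) = 46700 × 76628.4 / 123128.4 ≈ 29064 mm.
Far limit Df = s·(H − f)/(H − s) = 46700 × (76828.4 − 200) / (76828.4 − 46700) = 46700 × 76628.4 / 30128.4 ≈ 118777 mm.
Depth of field = Df − Dn = 118777 − 29064 ≈ 89713 mm ≈ 89.7 m.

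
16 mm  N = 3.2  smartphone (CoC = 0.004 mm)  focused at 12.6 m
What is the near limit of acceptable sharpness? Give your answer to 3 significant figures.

7.73 m

Hyperfocal distance H = f²/(N·c) + f = 16²/(3.2 × 0.004) + 16 = 256/0.0128 + 16 ≈ 20016.0 mm ≈ 20.02 m.
Near limit Dn = s·(H − f)/(H + s − 2f) = 12600 × (20016.0 − 16) / (20016.0 + 12600 − 2 × 16) = 12600 × 20000.0 / 32584.0 ≈ 7733.9 mm ≈ 7.73 m.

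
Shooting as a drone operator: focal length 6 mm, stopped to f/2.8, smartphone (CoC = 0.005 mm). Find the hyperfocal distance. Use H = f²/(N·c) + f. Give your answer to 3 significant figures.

Hyperfocal distance H = f²/(N·c) + f = 6²/(2.8 × 0.005) + 6 = 36/0.014 + 6 ≈ 2577.4 mm ≈ 2.58 m.

2.58 m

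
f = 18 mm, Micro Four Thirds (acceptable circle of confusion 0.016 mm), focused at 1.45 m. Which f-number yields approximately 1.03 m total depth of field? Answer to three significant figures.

f/4.51

Write h = H − f = f²/(N·c). The thin-lens limits are Dn = s·h/(h + (s−f)) and Df = s·h/(h − (s−f)), so DoF = Df − Dn = 2·s·(s−f)·h / (h² − (s−f)²).
That is a quadratic in h: DoF·h² − 2·s·(s−f)·h − DoF·(s−f)² = 0 ⇒ h = (s−f)·(s + √(s² + DoF²)) / DoF = 1432 × (1450 + √(1450² + 1030²)) / 1030 = 1432 × (1450 + 1778.59) / 1030 ≈ 4488.7 mm.
Then N = f²/(c·h) = 18² / (0.016 × 4488.7) = 324 / 71.819 ≈ 4.51.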